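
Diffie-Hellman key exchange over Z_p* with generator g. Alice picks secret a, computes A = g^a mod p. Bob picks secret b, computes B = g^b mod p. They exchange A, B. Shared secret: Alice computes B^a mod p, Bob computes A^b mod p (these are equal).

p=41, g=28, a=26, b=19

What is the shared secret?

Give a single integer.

A = 28^26 mod 41  (bits of 26 = 11010)
  bit 0 = 1: r = r^2 * 28 mod 41 = 1^2 * 28 = 1*28 = 28
  bit 1 = 1: r = r^2 * 28 mod 41 = 28^2 * 28 = 5*28 = 17
  bit 2 = 0: r = r^2 mod 41 = 17^2 = 2
  bit 3 = 1: r = r^2 * 28 mod 41 = 2^2 * 28 = 4*28 = 30
  bit 4 = 0: r = r^2 mod 41 = 30^2 = 39
  -> A = 39
B = 28^19 mod 41  (bits of 19 = 10011)
  bit 0 = 1: r = r^2 * 28 mod 41 = 1^2 * 28 = 1*28 = 28
  bit 1 = 0: r = r^2 mod 41 = 28^2 = 5
  bit 2 = 0: r = r^2 mod 41 = 5^2 = 25
  bit 3 = 1: r = r^2 * 28 mod 41 = 25^2 * 28 = 10*28 = 34
  bit 4 = 1: r = r^2 * 28 mod 41 = 34^2 * 28 = 8*28 = 19
  -> B = 19
s = B^a = 19^26 mod 41  (bits of 26 = 11010)
  bit 0 = 1: r = r^2 * 19 mod 41 = 1^2 * 19 = 1*19 = 19
  bit 1 = 1: r = r^2 * 19 mod 41 = 19^2 * 19 = 33*19 = 12
  bit 2 = 0: r = r^2 mod 41 = 12^2 = 21
  bit 3 = 1: r = r^2 * 19 mod 41 = 21^2 * 19 = 31*19 = 15
  bit 4 = 0: r = r^2 mod 41 = 15^2 = 20
  -> s = B^a = 20

Answer: 20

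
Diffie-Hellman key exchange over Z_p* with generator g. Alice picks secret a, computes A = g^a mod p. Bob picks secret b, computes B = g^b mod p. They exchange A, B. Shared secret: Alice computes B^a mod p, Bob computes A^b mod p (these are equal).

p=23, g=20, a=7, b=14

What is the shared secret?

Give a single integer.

A = 20^7 mod 23  (bits of 7 = 111)
  bit 0 = 1: r = r^2 * 20 mod 23 = 1^2 * 20 = 1*20 = 20
  bit 1 = 1: r = r^2 * 20 mod 23 = 20^2 * 20 = 9*20 = 19
  bit 2 = 1: r = r^2 * 20 mod 23 = 19^2 * 20 = 16*20 = 21
  -> A = 21
B = 20^14 mod 23  (bits of 14 = 1110)
  bit 0 = 1: r = r^2 * 20 mod 23 = 1^2 * 20 = 1*20 = 20
  bit 1 = 1: r = r^2 * 20 mod 23 = 20^2 * 20 = 9*20 = 19
  bit 2 = 1: r = r^2 * 20 mod 23 = 19^2 * 20 = 16*20 = 21
  bit 3 = 0: r = r^2 mod 23 = 21^2 = 4
  -> B = 4
s = B^a = 4^7 mod 23  (bits of 7 = 111)
  bit 0 = 1: r = r^2 * 4 mod 23 = 1^2 * 4 = 1*4 = 4
  bit 1 = 1: r = r^2 * 4 mod 23 = 4^2 * 4 = 16*4 = 18
  bit 2 = 1: r = r^2 * 4 mod 23 = 18^2 * 4 = 2*4 = 8
  -> s = B^a = 8

Answer: 8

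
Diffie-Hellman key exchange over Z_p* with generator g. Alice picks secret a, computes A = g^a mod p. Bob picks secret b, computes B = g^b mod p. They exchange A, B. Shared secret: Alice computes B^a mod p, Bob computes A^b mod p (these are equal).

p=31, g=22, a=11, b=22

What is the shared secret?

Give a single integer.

Answer: 19

Derivation:
A = 22^11 mod 31  (bits of 11 = 1011)
  bit 0 = 1: r = r^2 * 22 mod 31 = 1^2 * 22 = 1*22 = 22
  bit 1 = 0: r = r^2 mod 31 = 22^2 = 19
  bit 2 = 1: r = r^2 * 22 mod 31 = 19^2 * 22 = 20*22 = 6
  bit 3 = 1: r = r^2 * 22 mod 31 = 6^2 * 22 = 5*22 = 17
  -> A = 17
B = 22^22 mod 31  (bits of 22 = 10110)
  bit 0 = 1: r = r^2 * 22 mod 31 = 1^2 * 22 = 1*22 = 22
  bit 1 = 0: r = r^2 mod 31 = 22^2 = 19
  bit 2 = 1: r = r^2 * 22 mod 31 = 19^2 * 22 = 20*22 = 6
  bit 3 = 1: r = r^2 * 22 mod 31 = 6^2 * 22 = 5*22 = 17
  bit 4 = 0: r = r^2 mod 31 = 17^2 = 10
  -> B = 10
s = B^a = 10^11 mod 31  (bits of 11 = 1011)
  bit 0 = 1: r = r^2 * 10 mod 31 = 1^2 * 10 = 1*10 = 10
  bit 1 = 0: r = r^2 mod 31 = 10^2 = 7
  bit 2 = 1: r = r^2 * 10 mod 31 = 7^2 * 10 = 18*10 = 25
  bit 3 = 1: r = r^2 * 10 mod 31 = 25^2 * 10 = 5*10 = 19
  -> s = B^a = 19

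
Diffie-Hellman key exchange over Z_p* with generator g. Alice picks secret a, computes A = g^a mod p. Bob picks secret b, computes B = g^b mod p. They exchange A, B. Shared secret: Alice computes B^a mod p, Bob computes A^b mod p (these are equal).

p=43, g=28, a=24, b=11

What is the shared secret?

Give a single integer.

Answer: 35

Derivation:
A = 28^24 mod 43  (bits of 24 = 11000)
  bit 0 = 1: r = r^2 * 28 mod 43 = 1^2 * 28 = 1*28 = 28
  bit 1 = 1: r = r^2 * 28 mod 43 = 28^2 * 28 = 10*28 = 22
  bit 2 = 0: r = r^2 mod 43 = 22^2 = 11
  bit 3 = 0: r = r^2 mod 43 = 11^2 = 35
  bit 4 = 0: r = r^2 mod 43 = 35^2 = 21
  -> A = 21
B = 28^11 mod 43  (bits of 11 = 1011)
  bit 0 = 1: r = r^2 * 28 mod 43 = 1^2 * 28 = 1*28 = 28
  bit 1 = 0: r = r^2 mod 43 = 28^2 = 10
  bit 2 = 1: r = r^2 * 28 mod 43 = 10^2 * 28 = 14*28 = 5
  bit 3 = 1: r = r^2 * 28 mod 43 = 5^2 * 28 = 25*28 = 12
  -> B = 12
s = B^a = 12^24 mod 43  (bits of 24 = 11000)
  bit 0 = 1: r = r^2 * 12 mod 43 = 1^2 * 12 = 1*12 = 12
  bit 1 = 1: r = r^2 * 12 mod 43 = 12^2 * 12 = 15*12 = 8
  bit 2 = 0: r = r^2 mod 43 = 8^2 = 21
  bit 3 = 0: r = r^2 mod 43 = 21^2 = 11
  bit 4 = 0: r = r^2 mod 43 = 11^2 = 35
  -> s = B^a = 35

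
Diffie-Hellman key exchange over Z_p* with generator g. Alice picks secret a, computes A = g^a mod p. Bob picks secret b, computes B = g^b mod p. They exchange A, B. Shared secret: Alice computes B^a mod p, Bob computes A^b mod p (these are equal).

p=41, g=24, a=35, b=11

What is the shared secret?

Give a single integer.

Answer: 27

Derivation:
A = 24^35 mod 41  (bits of 35 = 100011)
  bit 0 = 1: r = r^2 * 24 mod 41 = 1^2 * 24 = 1*24 = 24
  bit 1 = 0: r = r^2 mod 41 = 24^2 = 2
  bit 2 = 0: r = r^2 mod 41 = 2^2 = 4
  bit 3 = 0: r = r^2 mod 41 = 4^2 = 16
  bit 4 = 1: r = r^2 * 24 mod 41 = 16^2 * 24 = 10*24 = 35
  bit 5 = 1: r = r^2 * 24 mod 41 = 35^2 * 24 = 36*24 = 3
  -> A = 3
B = 24^11 mod 41  (bits of 11 = 1011)
  bit 0 = 1: r = r^2 * 24 mod 41 = 1^2 * 24 = 1*24 = 24
  bit 1 = 0: r = r^2 mod 41 = 24^2 = 2
  bit 2 = 1: r = r^2 * 24 mod 41 = 2^2 * 24 = 4*24 = 14
  bit 3 = 1: r = r^2 * 24 mod 41 = 14^2 * 24 = 32*24 = 30
  -> B = 30
s = B^a = 30^35 mod 41  (bits of 35 = 100011)
  bit 0 = 1: r = r^2 * 30 mod 41 = 1^2 * 30 = 1*30 = 30
  bit 1 = 0: r = r^2 mod 41 = 30^2 = 39
  bit 2 = 0: r = r^2 mod 41 = 39^2 = 4
  bit 3 = 0: r = r^2 mod 41 = 4^2 = 16
  bit 4 = 1: r = r^2 * 30 mod 41 = 16^2 * 30 = 10*30 = 13
  bit 5 = 1: r = r^2 * 30 mod 41 = 13^2 * 30 = 5*30 = 27
  -> s = B^a = 27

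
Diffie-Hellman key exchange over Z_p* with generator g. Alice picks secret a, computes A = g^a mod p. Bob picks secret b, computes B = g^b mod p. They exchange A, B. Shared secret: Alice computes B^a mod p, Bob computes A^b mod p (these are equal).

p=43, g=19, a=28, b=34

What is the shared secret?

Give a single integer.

A = 19^28 mod 43  (bits of 28 = 11100)
  bit 0 = 1: r = r^2 * 19 mod 43 = 1^2 * 19 = 1*19 = 19
  bit 1 = 1: r = r^2 * 19 mod 43 = 19^2 * 19 = 17*19 = 22
  bit 2 = 1: r = r^2 * 19 mod 43 = 22^2 * 19 = 11*19 = 37
  bit 3 = 0: r = r^2 mod 43 = 37^2 = 36
  bit 4 = 0: r = r^2 mod 43 = 36^2 = 6
  -> A = 6
B = 19^34 mod 43  (bits of 34 = 100010)
  bit 0 = 1: r = r^2 * 19 mod 43 = 1^2 * 19 = 1*19 = 19
  bit 1 = 0: r = r^2 mod 43 = 19^2 = 17
  bit 2 = 0: r = r^2 mod 43 = 17^2 = 31
  bit 3 = 0: r = r^2 mod 43 = 31^2 = 15
  bit 4 = 1: r = r^2 * 19 mod 43 = 15^2 * 19 = 10*19 = 18
  bit 5 = 0: r = r^2 mod 43 = 18^2 = 23
  -> B = 23
s = B^a = 23^28 mod 43  (bits of 28 = 11100)
  bit 0 = 1: r = r^2 * 23 mod 43 = 1^2 * 23 = 1*23 = 23
  bit 1 = 1: r = r^2 * 23 mod 43 = 23^2 * 23 = 13*23 = 41
  bit 2 = 1: r = r^2 * 23 mod 43 = 41^2 * 23 = 4*23 = 6
  bit 3 = 0: r = r^2 mod 43 = 6^2 = 36
  bit 4 = 0: r = r^2 mod 43 = 36^2 = 6
  -> s = B^a = 6

Answer: 6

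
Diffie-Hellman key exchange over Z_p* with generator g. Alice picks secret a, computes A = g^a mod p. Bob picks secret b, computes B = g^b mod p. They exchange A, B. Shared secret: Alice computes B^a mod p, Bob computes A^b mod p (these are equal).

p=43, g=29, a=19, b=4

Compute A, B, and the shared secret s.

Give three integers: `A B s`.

A = 29^19 mod 43  (bits of 19 = 10011)
  bit 0 = 1: r = r^2 * 29 mod 43 = 1^2 * 29 = 1*29 = 29
  bit 1 = 0: r = r^2 mod 43 = 29^2 = 24
  bit 2 = 0: r = r^2 mod 43 = 24^2 = 17
  bit 3 = 1: r = r^2 * 29 mod 43 = 17^2 * 29 = 31*29 = 39
  bit 4 = 1: r = r^2 * 29 mod 43 = 39^2 * 29 = 16*29 = 34
  -> A = 34
B = 29^4 mod 43  (bits of 4 = 100)
  bit 0 = 1: r = r^2 * 29 mod 43 = 1^2 * 29 = 1*29 = 29
  bit 1 = 0: r = r^2 mod 43 = 29^2 = 24
  bit 2 = 0: r = r^2 mod 43 = 24^2 = 17
  -> B = 17
s = B^a = 17^19 mod 43  (bits of 19 = 10011)
  bit 0 = 1: r = r^2 * 17 mod 43 = 1^2 * 17 = 1*17 = 17
  bit 1 = 0: r = r^2 mod 43 = 17^2 = 31
  bit 2 = 0: r = r^2 mod 43 = 31^2 = 15
  bit 3 = 1: r = r^2 * 17 mod 43 = 15^2 * 17 = 10*17 = 41
  bit 4 = 1: r = r^2 * 17 mod 43 = 41^2 * 17 = 4*17 = 25
  -> s = B^a = 25

Answer: 34 17 25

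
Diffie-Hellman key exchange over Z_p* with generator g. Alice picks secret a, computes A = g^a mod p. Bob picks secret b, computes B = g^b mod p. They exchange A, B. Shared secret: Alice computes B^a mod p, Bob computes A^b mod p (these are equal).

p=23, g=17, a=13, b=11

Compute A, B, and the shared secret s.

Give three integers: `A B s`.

Answer: 10 22 22

Derivation:
A = 17^13 mod 23  (bits of 13 = 1101)
  bit 0 = 1: r = r^2 * 17 mod 23 = 1^2 * 17 = 1*17 = 17
  bit 1 = 1: r = r^2 * 17 mod 23 = 17^2 * 17 = 13*17 = 14
  bit 2 = 0: r = r^2 mod 23 = 14^2 = 12
  bit 3 = 1: r = r^2 * 17 mod 23 = 12^2 * 17 = 6*17 = 10
  -> A = 10
B = 17^11 mod 23  (bits of 11 = 1011)
  bit 0 = 1: r = r^2 * 17 mod 23 = 1^2 * 17 = 1*17 = 17
  bit 1 = 0: r = r^2 mod 23 = 17^2 = 13
  bit 2 = 1: r = r^2 * 17 mod 23 = 13^2 * 17 = 8*17 = 21
  bit 3 = 1: r = r^2 * 17 mod 23 = 21^2 * 17 = 4*17 = 22
  -> B = 22
s = B^a = 22^13 mod 23  (bits of 13 = 1101)
  bit 0 = 1: r = r^2 * 22 mod 23 = 1^2 * 22 = 1*22 = 22
  bit 1 = 1: r = r^2 * 22 mod 23 = 22^2 * 22 = 1*22 = 22
  bit 2 = 0: r = r^2 mod 23 = 22^2 = 1
  bit 3 = 1: r = r^2 * 22 mod 23 = 1^2 * 22 = 1*22 = 22
  -> s = B^a = 22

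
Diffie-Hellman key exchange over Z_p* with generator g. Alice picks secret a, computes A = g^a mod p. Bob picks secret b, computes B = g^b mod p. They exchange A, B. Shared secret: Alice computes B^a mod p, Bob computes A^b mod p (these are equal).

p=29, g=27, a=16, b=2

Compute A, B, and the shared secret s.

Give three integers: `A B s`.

A = 27^16 mod 29  (bits of 16 = 10000)
  bit 0 = 1: r = r^2 * 27 mod 29 = 1^2 * 27 = 1*27 = 27
  bit 1 = 0: r = r^2 mod 29 = 27^2 = 4
  bit 2 = 0: r = r^2 mod 29 = 4^2 = 16
  bit 3 = 0: r = r^2 mod 29 = 16^2 = 24
  bit 4 = 0: r = r^2 mod 29 = 24^2 = 25
  -> A = 25
B = 27^2 mod 29  (bits of 2 = 10)
  bit 0 = 1: r = r^2 * 27 mod 29 = 1^2 * 27 = 1*27 = 27
  bit 1 = 0: r = r^2 mod 29 = 27^2 = 4
  -> B = 4
s = B^a = 4^16 mod 29  (bits of 16 = 10000)
  bit 0 = 1: r = r^2 * 4 mod 29 = 1^2 * 4 = 1*4 = 4
  bit 1 = 0: r = r^2 mod 29 = 4^2 = 16
  bit 2 = 0: r = r^2 mod 29 = 16^2 = 24
  bit 3 = 0: r = r^2 mod 29 = 24^2 = 25
  bit 4 = 0: r = r^2 mod 29 = 25^2 = 16
  -> s = B^a = 16

Answer: 25 4 16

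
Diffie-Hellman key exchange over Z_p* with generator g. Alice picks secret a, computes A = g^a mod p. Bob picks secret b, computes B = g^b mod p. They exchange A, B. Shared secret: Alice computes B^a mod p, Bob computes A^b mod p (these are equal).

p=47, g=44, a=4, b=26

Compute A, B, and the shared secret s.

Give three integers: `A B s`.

Answer: 34 27 12

Derivation:
A = 44^4 mod 47  (bits of 4 = 100)
  bit 0 = 1: r = r^2 * 44 mod 47 = 1^2 * 44 = 1*44 = 44
  bit 1 = 0: r = r^2 mod 47 = 44^2 = 9
  bit 2 = 0: r = r^2 mod 47 = 9^2 = 34
  -> A = 34
B = 44^26 mod 47  (bits of 26 = 11010)
  bit 0 = 1: r = r^2 * 44 mod 47 = 1^2 * 44 = 1*44 = 44
  bit 1 = 1: r = r^2 * 44 mod 47 = 44^2 * 44 = 9*44 = 20
  bit 2 = 0: r = r^2 mod 47 = 20^2 = 24
  bit 3 = 1: r = r^2 * 44 mod 47 = 24^2 * 44 = 12*44 = 11
  bit 4 = 0: r = r^2 mod 47 = 11^2 = 27
  -> B = 27
s = B^a = 27^4 mod 47  (bits of 4 = 100)
  bit 0 = 1: r = r^2 * 27 mod 47 = 1^2 * 27 = 1*27 = 27
  bit 1 = 0: r = r^2 mod 47 = 27^2 = 24
  bit 2 = 0: r = r^2 mod 47 = 24^2 = 12
  -> s = B^a = 12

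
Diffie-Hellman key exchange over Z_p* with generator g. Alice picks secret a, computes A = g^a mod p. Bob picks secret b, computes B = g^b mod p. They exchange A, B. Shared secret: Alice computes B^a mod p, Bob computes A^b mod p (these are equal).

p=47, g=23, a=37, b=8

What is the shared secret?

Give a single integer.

Answer: 8

Derivation:
A = 23^37 mod 47  (bits of 37 = 100101)
  bit 0 = 1: r = r^2 * 23 mod 47 = 1^2 * 23 = 1*23 = 23
  bit 1 = 0: r = r^2 mod 47 = 23^2 = 12
  bit 2 = 0: r = r^2 mod 47 = 12^2 = 3
  bit 3 = 1: r = r^2 * 23 mod 47 = 3^2 * 23 = 9*23 = 19
  bit 4 = 0: r = r^2 mod 47 = 19^2 = 32
  bit 5 = 1: r = r^2 * 23 mod 47 = 32^2 * 23 = 37*23 = 5
  -> A = 5
B = 23^8 mod 47  (bits of 8 = 1000)
  bit 0 = 1: r = r^2 * 23 mod 47 = 1^2 * 23 = 1*23 = 23
  bit 1 = 0: r = r^2 mod 47 = 23^2 = 12
  bit 2 = 0: r = r^2 mod 47 = 12^2 = 3
  bit 3 = 0: r = r^2 mod 47 = 3^2 = 9
  -> B = 9
s = B^a = 9^37 mod 47  (bits of 37 = 100101)
  bit 0 = 1: r = r^2 * 9 mod 47 = 1^2 * 9 = 1*9 = 9
  bit 1 = 0: r = r^2 mod 47 = 9^2 = 34
  bit 2 = 0: r = r^2 mod 47 = 34^2 = 28
  bit 3 = 1: r = r^2 * 9 mod 47 = 28^2 * 9 = 32*9 = 6
  bit 4 = 0: r = r^2 mod 47 = 6^2 = 36
  bit 5 = 1: r = r^2 * 9 mod 47 = 36^2 * 9 = 27*9 = 8
  -> s = B^a = 8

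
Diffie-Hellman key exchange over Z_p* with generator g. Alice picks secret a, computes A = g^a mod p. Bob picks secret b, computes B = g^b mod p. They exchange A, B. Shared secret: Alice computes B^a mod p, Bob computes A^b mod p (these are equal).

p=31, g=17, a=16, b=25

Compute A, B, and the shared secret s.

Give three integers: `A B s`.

Answer: 14 6 25

Derivation:
A = 17^16 mod 31  (bits of 16 = 10000)
  bit 0 = 1: r = r^2 * 17 mod 31 = 1^2 * 17 = 1*17 = 17
  bit 1 = 0: r = r^2 mod 31 = 17^2 = 10
  bit 2 = 0: r = r^2 mod 31 = 10^2 = 7
  bit 3 = 0: r = r^2 mod 31 = 7^2 = 18
  bit 4 = 0: r = r^2 mod 31 = 18^2 = 14
  -> A = 14
B = 17^25 mod 31  (bits of 25 = 11001)
  bit 0 = 1: r = r^2 * 17 mod 31 = 1^2 * 17 = 1*17 = 17
  bit 1 = 1: r = r^2 * 17 mod 31 = 17^2 * 17 = 10*17 = 15
  bit 2 = 0: r = r^2 mod 31 = 15^2 = 8
  bit 3 = 0: r = r^2 mod 31 = 8^2 = 2
  bit 4 = 1: r = r^2 * 17 mod 31 = 2^2 * 17 = 4*17 = 6
  -> B = 6
s = B^a = 6^16 mod 31  (bits of 16 = 10000)
  bit 0 = 1: r = r^2 * 6 mod 31 = 1^2 * 6 = 1*6 = 6
  bit 1 = 0: r = r^2 mod 31 = 6^2 = 5
  bit 2 = 0: r = r^2 mod 31 = 5^2 = 25
  bit 3 = 0: r = r^2 mod 31 = 25^2 = 5
  bit 4 = 0: r = r^2 mod 31 = 5^2 = 25
  -> s = B^a = 25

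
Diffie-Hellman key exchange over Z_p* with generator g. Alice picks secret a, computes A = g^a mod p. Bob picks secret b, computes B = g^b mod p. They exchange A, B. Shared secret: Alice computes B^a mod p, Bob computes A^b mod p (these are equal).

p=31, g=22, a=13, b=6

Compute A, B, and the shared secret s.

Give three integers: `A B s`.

A = 22^13 mod 31  (bits of 13 = 1101)
  bit 0 = 1: r = r^2 * 22 mod 31 = 1^2 * 22 = 1*22 = 22
  bit 1 = 1: r = r^2 * 22 mod 31 = 22^2 * 22 = 19*22 = 15
  bit 2 = 0: r = r^2 mod 31 = 15^2 = 8
  bit 3 = 1: r = r^2 * 22 mod 31 = 8^2 * 22 = 2*22 = 13
  -> A = 13
B = 22^6 mod 31  (bits of 6 = 110)
  bit 0 = 1: r = r^2 * 22 mod 31 = 1^2 * 22 = 1*22 = 22
  bit 1 = 1: r = r^2 * 22 mod 31 = 22^2 * 22 = 19*22 = 15
  bit 2 = 0: r = r^2 mod 31 = 15^2 = 8
  -> B = 8
s = B^a = 8^13 mod 31  (bits of 13 = 1101)
  bit 0 = 1: r = r^2 * 8 mod 31 = 1^2 * 8 = 1*8 = 8
  bit 1 = 1: r = r^2 * 8 mod 31 = 8^2 * 8 = 2*8 = 16
  bit 2 = 0: r = r^2 mod 31 = 16^2 = 8
  bit 3 = 1: r = r^2 * 8 mod 31 = 8^2 * 8 = 2*8 = 16
  -> s = B^a = 16

Answer: 13 8 16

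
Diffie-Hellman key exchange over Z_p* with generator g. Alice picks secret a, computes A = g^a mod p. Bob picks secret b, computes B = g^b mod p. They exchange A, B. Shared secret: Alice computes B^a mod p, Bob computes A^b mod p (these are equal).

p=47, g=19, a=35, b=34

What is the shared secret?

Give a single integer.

A = 19^35 mod 47  (bits of 35 = 100011)
  bit 0 = 1: r = r^2 * 19 mod 47 = 1^2 * 19 = 1*19 = 19
  bit 1 = 0: r = r^2 mod 47 = 19^2 = 32
  bit 2 = 0: r = r^2 mod 47 = 32^2 = 37
  bit 3 = 0: r = r^2 mod 47 = 37^2 = 6
  bit 4 = 1: r = r^2 * 19 mod 47 = 6^2 * 19 = 36*19 = 26
  bit 5 = 1: r = r^2 * 19 mod 47 = 26^2 * 19 = 18*19 = 13
  -> A = 13
B = 19^34 mod 47  (bits of 34 = 100010)
  bit 0 = 1: r = r^2 * 19 mod 47 = 1^2 * 19 = 1*19 = 19
  bit 1 = 0: r = r^2 mod 47 = 19^2 = 32
  bit 2 = 0: r = r^2 mod 47 = 32^2 = 37
  bit 3 = 0: r = r^2 mod 47 = 37^2 = 6
  bit 4 = 1: r = r^2 * 19 mod 47 = 6^2 * 19 = 36*19 = 26
  bit 5 = 0: r = r^2 mod 47 = 26^2 = 18
  -> B = 18
s = B^a = 18^35 mod 47  (bits of 35 = 100011)
  bit 0 = 1: r = r^2 * 18 mod 47 = 1^2 * 18 = 1*18 = 18
  bit 1 = 0: r = r^2 mod 47 = 18^2 = 42
  bit 2 = 0: r = r^2 mod 47 = 42^2 = 25
  bit 3 = 0: r = r^2 mod 47 = 25^2 = 14
  bit 4 = 1: r = r^2 * 18 mod 47 = 14^2 * 18 = 8*18 = 3
  bit 5 = 1: r = r^2 * 18 mod 47 = 3^2 * 18 = 9*18 = 21
  -> s = B^a = 21

Answer: 21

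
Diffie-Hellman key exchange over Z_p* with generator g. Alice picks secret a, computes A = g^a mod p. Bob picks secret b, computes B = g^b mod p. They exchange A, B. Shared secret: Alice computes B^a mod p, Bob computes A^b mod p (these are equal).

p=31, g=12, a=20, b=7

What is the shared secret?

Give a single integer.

Answer: 5

Derivation:
A = 12^20 mod 31  (bits of 20 = 10100)
  bit 0 = 1: r = r^2 * 12 mod 31 = 1^2 * 12 = 1*12 = 12
  bit 1 = 0: r = r^2 mod 31 = 12^2 = 20
  bit 2 = 1: r = r^2 * 12 mod 31 = 20^2 * 12 = 28*12 = 26
  bit 3 = 0: r = r^2 mod 31 = 26^2 = 25
  bit 4 = 0: r = r^2 mod 31 = 25^2 = 5
  -> A = 5
B = 12^7 mod 31  (bits of 7 = 111)
  bit 0 = 1: r = r^2 * 12 mod 31 = 1^2 * 12 = 1*12 = 12
  bit 1 = 1: r = r^2 * 12 mod 31 = 12^2 * 12 = 20*12 = 23
  bit 2 = 1: r = r^2 * 12 mod 31 = 23^2 * 12 = 2*12 = 24
  -> B = 24
s = B^a = 24^20 mod 31  (bits of 20 = 10100)
  bit 0 = 1: r = r^2 * 24 mod 31 = 1^2 * 24 = 1*24 = 24
  bit 1 = 0: r = r^2 mod 31 = 24^2 = 18
  bit 2 = 1: r = r^2 * 24 mod 31 = 18^2 * 24 = 14*24 = 26
  bit 3 = 0: r = r^2 mod 31 = 26^2 = 25
  bit 4 = 0: r = r^2 mod 31 = 25^2 = 5
  -> s = B^a = 5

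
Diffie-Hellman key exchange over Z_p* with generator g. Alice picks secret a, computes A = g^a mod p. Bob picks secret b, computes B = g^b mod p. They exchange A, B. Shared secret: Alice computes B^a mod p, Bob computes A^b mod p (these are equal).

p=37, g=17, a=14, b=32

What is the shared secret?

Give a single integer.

Answer: 16

Derivation:
A = 17^14 mod 37  (bits of 14 = 1110)
  bit 0 = 1: r = r^2 * 17 mod 37 = 1^2 * 17 = 1*17 = 17
  bit 1 = 1: r = r^2 * 17 mod 37 = 17^2 * 17 = 30*17 = 29
  bit 2 = 1: r = r^2 * 17 mod 37 = 29^2 * 17 = 27*17 = 15
  bit 3 = 0: r = r^2 mod 37 = 15^2 = 3
  -> A = 3
B = 17^32 mod 37  (bits of 32 = 100000)
  bit 0 = 1: r = r^2 * 17 mod 37 = 1^2 * 17 = 1*17 = 17
  bit 1 = 0: r = r^2 mod 37 = 17^2 = 30
  bit 2 = 0: r = r^2 mod 37 = 30^2 = 12
  bit 3 = 0: r = r^2 mod 37 = 12^2 = 33
  bit 4 = 0: r = r^2 mod 37 = 33^2 = 16
  bit 5 = 0: r = r^2 mod 37 = 16^2 = 34
  -> B = 34
s = B^a = 34^14 mod 37  (bits of 14 = 1110)
  bit 0 = 1: r = r^2 * 34 mod 37 = 1^2 * 34 = 1*34 = 34
  bit 1 = 1: r = r^2 * 34 mod 37 = 34^2 * 34 = 9*34 = 10
  bit 2 = 1: r = r^2 * 34 mod 37 = 10^2 * 34 = 26*34 = 33
  bit 3 = 0: r = r^2 mod 37 = 33^2 = 16
  -> s = B^a = 16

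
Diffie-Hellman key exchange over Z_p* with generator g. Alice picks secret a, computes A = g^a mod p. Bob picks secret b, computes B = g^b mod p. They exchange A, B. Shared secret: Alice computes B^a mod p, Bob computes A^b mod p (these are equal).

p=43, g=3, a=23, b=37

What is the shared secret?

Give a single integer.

Answer: 30

Derivation:
A = 3^23 mod 43  (bits of 23 = 10111)
  bit 0 = 1: r = r^2 * 3 mod 43 = 1^2 * 3 = 1*3 = 3
  bit 1 = 0: r = r^2 mod 43 = 3^2 = 9
  bit 2 = 1: r = r^2 * 3 mod 43 = 9^2 * 3 = 38*3 = 28
  bit 3 = 1: r = r^2 * 3 mod 43 = 28^2 * 3 = 10*3 = 30
  bit 4 = 1: r = r^2 * 3 mod 43 = 30^2 * 3 = 40*3 = 34
  -> A = 34
B = 3^37 mod 43  (bits of 37 = 100101)
  bit 0 = 1: r = r^2 * 3 mod 43 = 1^2 * 3 = 1*3 = 3
  bit 1 = 0: r = r^2 mod 43 = 3^2 = 9
  bit 2 = 0: r = r^2 mod 43 = 9^2 = 38
  bit 3 = 1: r = r^2 * 3 mod 43 = 38^2 * 3 = 25*3 = 32
  bit 4 = 0: r = r^2 mod 43 = 32^2 = 35
  bit 5 = 1: r = r^2 * 3 mod 43 = 35^2 * 3 = 21*3 = 20
  -> B = 20
s = B^a = 20^23 mod 43  (bits of 23 = 10111)
  bit 0 = 1: r = r^2 * 20 mod 43 = 1^2 * 20 = 1*20 = 20
  bit 1 = 0: r = r^2 mod 43 = 20^2 = 13
  bit 2 = 1: r = r^2 * 20 mod 43 = 13^2 * 20 = 40*20 = 26
  bit 3 = 1: r = r^2 * 20 mod 43 = 26^2 * 20 = 31*20 = 18
  bit 4 = 1: r = r^2 * 20 mod 43 = 18^2 * 20 = 23*20 = 30
  -> s = B^a = 30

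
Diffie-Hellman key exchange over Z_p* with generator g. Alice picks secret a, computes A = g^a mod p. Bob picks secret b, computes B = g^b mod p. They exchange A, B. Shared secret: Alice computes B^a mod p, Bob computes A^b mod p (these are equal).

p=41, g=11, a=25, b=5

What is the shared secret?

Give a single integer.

A = 11^25 mod 41  (bits of 25 = 11001)
  bit 0 = 1: r = r^2 * 11 mod 41 = 1^2 * 11 = 1*11 = 11
  bit 1 = 1: r = r^2 * 11 mod 41 = 11^2 * 11 = 39*11 = 19
  bit 2 = 0: r = r^2 mod 41 = 19^2 = 33
  bit 3 = 0: r = r^2 mod 41 = 33^2 = 23
  bit 4 = 1: r = r^2 * 11 mod 41 = 23^2 * 11 = 37*11 = 38
  -> A = 38
B = 11^5 mod 41  (bits of 5 = 101)
  bit 0 = 1: r = r^2 * 11 mod 41 = 1^2 * 11 = 1*11 = 11
  bit 1 = 0: r = r^2 mod 41 = 11^2 = 39
  bit 2 = 1: r = r^2 * 11 mod 41 = 39^2 * 11 = 4*11 = 3
  -> B = 3
s = B^a = 3^25 mod 41  (bits of 25 = 11001)
  bit 0 = 1: r = r^2 * 3 mod 41 = 1^2 * 3 = 1*3 = 3
  bit 1 = 1: r = r^2 * 3 mod 41 = 3^2 * 3 = 9*3 = 27
  bit 2 = 0: r = r^2 mod 41 = 27^2 = 32
  bit 3 = 0: r = r^2 mod 41 = 32^2 = 40
  bit 4 = 1: r = r^2 * 3 mod 41 = 40^2 * 3 = 1*3 = 3
  -> s = B^a = 3

Answer: 3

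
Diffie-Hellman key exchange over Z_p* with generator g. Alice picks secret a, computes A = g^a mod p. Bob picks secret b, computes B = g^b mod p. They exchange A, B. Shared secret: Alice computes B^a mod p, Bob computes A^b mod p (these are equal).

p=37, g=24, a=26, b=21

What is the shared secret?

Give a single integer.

Answer: 11

Derivation:
A = 24^26 mod 37  (bits of 26 = 11010)
  bit 0 = 1: r = r^2 * 24 mod 37 = 1^2 * 24 = 1*24 = 24
  bit 1 = 1: r = r^2 * 24 mod 37 = 24^2 * 24 = 21*24 = 23
  bit 2 = 0: r = r^2 mod 37 = 23^2 = 11
  bit 3 = 1: r = r^2 * 24 mod 37 = 11^2 * 24 = 10*24 = 18
  bit 4 = 0: r = r^2 mod 37 = 18^2 = 28
  -> A = 28
B = 24^21 mod 37  (bits of 21 = 10101)
  bit 0 = 1: r = r^2 * 24 mod 37 = 1^2 * 24 = 1*24 = 24
  bit 1 = 0: r = r^2 mod 37 = 24^2 = 21
  bit 2 = 1: r = r^2 * 24 mod 37 = 21^2 * 24 = 34*24 = 2
  bit 3 = 0: r = r^2 mod 37 = 2^2 = 4
  bit 4 = 1: r = r^2 * 24 mod 37 = 4^2 * 24 = 16*24 = 14
  -> B = 14
s = B^a = 14^26 mod 37  (bits of 26 = 11010)
  bit 0 = 1: r = r^2 * 14 mod 37 = 1^2 * 14 = 1*14 = 14
  bit 1 = 1: r = r^2 * 14 mod 37 = 14^2 * 14 = 11*14 = 6
  bit 2 = 0: r = r^2 mod 37 = 6^2 = 36
  bit 3 = 1: r = r^2 * 14 mod 37 = 36^2 * 14 = 1*14 = 14
  bit 4 = 0: r = r^2 mod 37 = 14^2 = 11
  -> s = B^a = 11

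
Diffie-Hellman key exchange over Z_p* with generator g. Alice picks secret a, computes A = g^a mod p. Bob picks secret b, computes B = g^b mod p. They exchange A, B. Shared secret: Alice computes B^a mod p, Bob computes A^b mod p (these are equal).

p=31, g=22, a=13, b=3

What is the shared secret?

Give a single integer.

A = 22^13 mod 31  (bits of 13 = 1101)
  bit 0 = 1: r = r^2 * 22 mod 31 = 1^2 * 22 = 1*22 = 22
  bit 1 = 1: r = r^2 * 22 mod 31 = 22^2 * 22 = 19*22 = 15
  bit 2 = 0: r = r^2 mod 31 = 15^2 = 8
  bit 3 = 1: r = r^2 * 22 mod 31 = 8^2 * 22 = 2*22 = 13
  -> A = 13
B = 22^3 mod 31  (bits of 3 = 11)
  bit 0 = 1: r = r^2 * 22 mod 31 = 1^2 * 22 = 1*22 = 22
  bit 1 = 1: r = r^2 * 22 mod 31 = 22^2 * 22 = 19*22 = 15
  -> B = 15
s = B^a = 15^13 mod 31  (bits of 13 = 1101)
  bit 0 = 1: r = r^2 * 15 mod 31 = 1^2 * 15 = 1*15 = 15
  bit 1 = 1: r = r^2 * 15 mod 31 = 15^2 * 15 = 8*15 = 27
  bit 2 = 0: r = r^2 mod 31 = 27^2 = 16
  bit 3 = 1: r = r^2 * 15 mod 31 = 16^2 * 15 = 8*15 = 27
  -> s = B^a = 27

Answer: 27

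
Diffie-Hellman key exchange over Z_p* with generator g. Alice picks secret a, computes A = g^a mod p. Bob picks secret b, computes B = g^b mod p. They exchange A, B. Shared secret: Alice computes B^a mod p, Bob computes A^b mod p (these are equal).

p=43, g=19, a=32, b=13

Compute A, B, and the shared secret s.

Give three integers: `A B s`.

Answer: 14 20 25

Derivation:
A = 19^32 mod 43  (bits of 32 = 100000)
  bit 0 = 1: r = r^2 * 19 mod 43 = 1^2 * 19 = 1*19 = 19
  bit 1 = 0: r = r^2 mod 43 = 19^2 = 17
  bit 2 = 0: r = r^2 mod 43 = 17^2 = 31
  bit 3 = 0: r = r^2 mod 43 = 31^2 = 15
  bit 4 = 0: r = r^2 mod 43 = 15^2 = 10
  bit 5 = 0: r = r^2 mod 43 = 10^2 = 14
  -> A = 14
B = 19^13 mod 43  (bits of 13 = 1101)
  bit 0 = 1: r = r^2 * 19 mod 43 = 1^2 * 19 = 1*19 = 19
  bit 1 = 1: r = r^2 * 19 mod 43 = 19^2 * 19 = 17*19 = 22
  bit 2 = 0: r = r^2 mod 43 = 22^2 = 11
  bit 3 = 1: r = r^2 * 19 mod 43 = 11^2 * 19 = 35*19 = 20
  -> B = 20
s = B^a = 20^32 mod 43  (bits of 32 = 100000)
  bit 0 = 1: r = r^2 * 20 mod 43 = 1^2 * 20 = 1*20 = 20
  bit 1 = 0: r = r^2 mod 43 = 20^2 = 13
  bit 2 = 0: r = r^2 mod 43 = 13^2 = 40
  bit 3 = 0: r = r^2 mod 43 = 40^2 = 9
  bit 4 = 0: r = r^2 mod 43 = 9^2 = 38
  bit 5 = 0: r = r^2 mod 43 = 38^2 = 25
  -> s = B^a = 25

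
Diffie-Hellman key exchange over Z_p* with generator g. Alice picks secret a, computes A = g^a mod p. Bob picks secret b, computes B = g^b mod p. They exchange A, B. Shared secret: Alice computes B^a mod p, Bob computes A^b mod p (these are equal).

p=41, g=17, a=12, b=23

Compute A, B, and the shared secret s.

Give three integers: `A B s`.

Answer: 23 7 31

Derivation:
A = 17^12 mod 41  (bits of 12 = 1100)
  bit 0 = 1: r = r^2 * 17 mod 41 = 1^2 * 17 = 1*17 = 17
  bit 1 = 1: r = r^2 * 17 mod 41 = 17^2 * 17 = 2*17 = 34
  bit 2 = 0: r = r^2 mod 41 = 34^2 = 8
  bit 3 = 0: r = r^2 mod 41 = 8^2 = 23
  -> A = 23
B = 17^23 mod 41  (bits of 23 = 10111)
  bit 0 = 1: r = r^2 * 17 mod 41 = 1^2 * 17 = 1*17 = 17
  bit 1 = 0: r = r^2 mod 41 = 17^2 = 2
  bit 2 = 1: r = r^2 * 17 mod 41 = 2^2 * 17 = 4*17 = 27
  bit 3 = 1: r = r^2 * 17 mod 41 = 27^2 * 17 = 32*17 = 11
  bit 4 = 1: r = r^2 * 17 mod 41 = 11^2 * 17 = 39*17 = 7
  -> B = 7
s = B^a = 7^12 mod 41  (bits of 12 = 1100)
  bit 0 = 1: r = r^2 * 7 mod 41 = 1^2 * 7 = 1*7 = 7
  bit 1 = 1: r = r^2 * 7 mod 41 = 7^2 * 7 = 8*7 = 15
  bit 2 = 0: r = r^2 mod 41 = 15^2 = 20
  bit 3 = 0: r = r^2 mod 41 = 20^2 = 31
  -> s = B^a = 31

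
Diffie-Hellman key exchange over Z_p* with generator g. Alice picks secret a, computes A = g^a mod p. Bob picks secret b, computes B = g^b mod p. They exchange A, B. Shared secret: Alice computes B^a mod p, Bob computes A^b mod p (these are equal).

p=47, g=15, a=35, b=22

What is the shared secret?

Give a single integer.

Answer: 42

Derivation:
A = 15^35 mod 47  (bits of 35 = 100011)
  bit 0 = 1: r = r^2 * 15 mod 47 = 1^2 * 15 = 1*15 = 15
  bit 1 = 0: r = r^2 mod 47 = 15^2 = 37
  bit 2 = 0: r = r^2 mod 47 = 37^2 = 6
  bit 3 = 0: r = r^2 mod 47 = 6^2 = 36
  bit 4 = 1: r = r^2 * 15 mod 47 = 36^2 * 15 = 27*15 = 29
  bit 5 = 1: r = r^2 * 15 mod 47 = 29^2 * 15 = 42*15 = 19
  -> A = 19
B = 15^22 mod 47  (bits of 22 = 10110)
  bit 0 = 1: r = r^2 * 15 mod 47 = 1^2 * 15 = 1*15 = 15
  bit 1 = 0: r = r^2 mod 47 = 15^2 = 37
  bit 2 = 1: r = r^2 * 15 mod 47 = 37^2 * 15 = 6*15 = 43
  bit 3 = 1: r = r^2 * 15 mod 47 = 43^2 * 15 = 16*15 = 5
  bit 4 = 0: r = r^2 mod 47 = 5^2 = 25
  -> B = 25
s = B^a = 25^35 mod 47  (bits of 35 = 100011)
  bit 0 = 1: r = r^2 * 25 mod 47 = 1^2 * 25 = 1*25 = 25
  bit 1 = 0: r = r^2 mod 47 = 25^2 = 14
  bit 2 = 0: r = r^2 mod 47 = 14^2 = 8
  bit 3 = 0: r = r^2 mod 47 = 8^2 = 17
  bit 4 = 1: r = r^2 * 25 mod 47 = 17^2 * 25 = 7*25 = 34
  bit 5 = 1: r = r^2 * 25 mod 47 = 34^2 * 25 = 28*25 = 42
  -> s = B^a = 42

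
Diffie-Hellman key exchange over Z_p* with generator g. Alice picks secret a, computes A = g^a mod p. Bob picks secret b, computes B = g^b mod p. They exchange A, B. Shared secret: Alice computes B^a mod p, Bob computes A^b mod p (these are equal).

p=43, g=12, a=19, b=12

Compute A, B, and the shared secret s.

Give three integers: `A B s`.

Answer: 20 11 16

Derivation:
A = 12^19 mod 43  (bits of 19 = 10011)
  bit 0 = 1: r = r^2 * 12 mod 43 = 1^2 * 12 = 1*12 = 12
  bit 1 = 0: r = r^2 mod 43 = 12^2 = 15
  bit 2 = 0: r = r^2 mod 43 = 15^2 = 10
  bit 3 = 1: r = r^2 * 12 mod 43 = 10^2 * 12 = 14*12 = 39
  bit 4 = 1: r = r^2 * 12 mod 43 = 39^2 * 12 = 16*12 = 20
  -> A = 20
B = 12^12 mod 43  (bits of 12 = 1100)
  bit 0 = 1: r = r^2 * 12 mod 43 = 1^2 * 12 = 1*12 = 12
  bit 1 = 1: r = r^2 * 12 mod 43 = 12^2 * 12 = 15*12 = 8
  bit 2 = 0: r = r^2 mod 43 = 8^2 = 21
  bit 3 = 0: r = r^2 mod 43 = 21^2 = 11
  -> B = 11
s = B^a = 11^19 mod 43  (bits of 19 = 10011)
  bit 0 = 1: r = r^2 * 11 mod 43 = 1^2 * 11 = 1*11 = 11
  bit 1 = 0: r = r^2 mod 43 = 11^2 = 35
  bit 2 = 0: r = r^2 mod 43 = 35^2 = 21
  bit 3 = 1: r = r^2 * 11 mod 43 = 21^2 * 11 = 11*11 = 35
  bit 4 = 1: r = r^2 * 11 mod 43 = 35^2 * 11 = 21*11 = 16
  -> s = B^a = 16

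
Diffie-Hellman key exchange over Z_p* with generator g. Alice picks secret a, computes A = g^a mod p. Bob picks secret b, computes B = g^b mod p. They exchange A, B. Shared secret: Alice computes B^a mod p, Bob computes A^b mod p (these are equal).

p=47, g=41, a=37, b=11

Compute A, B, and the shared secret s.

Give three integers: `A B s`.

Answer: 31 33 35

Derivation:
A = 41^37 mod 47  (bits of 37 = 100101)
  bit 0 = 1: r = r^2 * 41 mod 47 = 1^2 * 41 = 1*41 = 41
  bit 1 = 0: r = r^2 mod 47 = 41^2 = 36
  bit 2 = 0: r = r^2 mod 47 = 36^2 = 27
  bit 3 = 1: r = r^2 * 41 mod 47 = 27^2 * 41 = 24*41 = 44
  bit 4 = 0: r = r^2 mod 47 = 44^2 = 9
  bit 5 = 1: r = r^2 * 41 mod 47 = 9^2 * 41 = 34*41 = 31
  -> A = 31
B = 41^11 mod 47  (bits of 11 = 1011)
  bit 0 = 1: r = r^2 * 41 mod 47 = 1^2 * 41 = 1*41 = 41
  bit 1 = 0: r = r^2 mod 47 = 41^2 = 36
  bit 2 = 1: r = r^2 * 41 mod 47 = 36^2 * 41 = 27*41 = 26
  bit 3 = 1: r = r^2 * 41 mod 47 = 26^2 * 41 = 18*41 = 33
  -> B = 33
s = B^a = 33^37 mod 47  (bits of 37 = 100101)
  bit 0 = 1: r = r^2 * 33 mod 47 = 1^2 * 33 = 1*33 = 33
  bit 1 = 0: r = r^2 mod 47 = 33^2 = 8
  bit 2 = 0: r = r^2 mod 47 = 8^2 = 17
  bit 3 = 1: r = r^2 * 33 mod 47 = 17^2 * 33 = 7*33 = 43
  bit 4 = 0: r = r^2 mod 47 = 43^2 = 16
  bit 5 = 1: r = r^2 * 33 mod 47 = 16^2 * 33 = 21*33 = 35
  -> s = B^a = 35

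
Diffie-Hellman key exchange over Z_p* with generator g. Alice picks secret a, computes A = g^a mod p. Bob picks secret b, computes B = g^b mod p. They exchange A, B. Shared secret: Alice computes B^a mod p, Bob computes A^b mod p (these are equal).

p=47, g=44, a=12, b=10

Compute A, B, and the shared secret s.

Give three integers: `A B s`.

Answer: 12 17 8

Derivation:
A = 44^12 mod 47  (bits of 12 = 1100)
  bit 0 = 1: r = r^2 * 44 mod 47 = 1^2 * 44 = 1*44 = 44
  bit 1 = 1: r = r^2 * 44 mod 47 = 44^2 * 44 = 9*44 = 20
  bit 2 = 0: r = r^2 mod 47 = 20^2 = 24
  bit 3 = 0: r = r^2 mod 47 = 24^2 = 12
  -> A = 12
B = 44^10 mod 47  (bits of 10 = 1010)
  bit 0 = 1: r = r^2 * 44 mod 47 = 1^2 * 44 = 1*44 = 44
  bit 1 = 0: r = r^2 mod 47 = 44^2 = 9
  bit 2 = 1: r = r^2 * 44 mod 47 = 9^2 * 44 = 34*44 = 39
  bit 3 = 0: r = r^2 mod 47 = 39^2 = 17
  -> B = 17
s = B^a = 17^12 mod 47  (bits of 12 = 1100)
  bit 0 = 1: r = r^2 * 17 mod 47 = 1^2 * 17 = 1*17 = 17
  bit 1 = 1: r = r^2 * 17 mod 47 = 17^2 * 17 = 7*17 = 25
  bit 2 = 0: r = r^2 mod 47 = 25^2 = 14
  bit 3 = 0: r = r^2 mod 47 = 14^2 = 8
  -> s = B^a = 8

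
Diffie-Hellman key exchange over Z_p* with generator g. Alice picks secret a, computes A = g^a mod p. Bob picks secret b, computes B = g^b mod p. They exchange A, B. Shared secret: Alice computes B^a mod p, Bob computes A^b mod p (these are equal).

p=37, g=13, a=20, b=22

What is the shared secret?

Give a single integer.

Answer: 9

Derivation:
A = 13^20 mod 37  (bits of 20 = 10100)
  bit 0 = 1: r = r^2 * 13 mod 37 = 1^2 * 13 = 1*13 = 13
  bit 1 = 0: r = r^2 mod 37 = 13^2 = 21
  bit 2 = 1: r = r^2 * 13 mod 37 = 21^2 * 13 = 34*13 = 35
  bit 3 = 0: r = r^2 mod 37 = 35^2 = 4
  bit 4 = 0: r = r^2 mod 37 = 4^2 = 16
  -> A = 16
B = 13^22 mod 37  (bits of 22 = 10110)
  bit 0 = 1: r = r^2 * 13 mod 37 = 1^2 * 13 = 1*13 = 13
  bit 1 = 0: r = r^2 mod 37 = 13^2 = 21
  bit 2 = 1: r = r^2 * 13 mod 37 = 21^2 * 13 = 34*13 = 35
  bit 3 = 1: r = r^2 * 13 mod 37 = 35^2 * 13 = 4*13 = 15
  bit 4 = 0: r = r^2 mod 37 = 15^2 = 3
  -> B = 3
s = B^a = 3^20 mod 37  (bits of 20 = 10100)
  bit 0 = 1: r = r^2 * 3 mod 37 = 1^2 * 3 = 1*3 = 3
  bit 1 = 0: r = r^2 mod 37 = 3^2 = 9
  bit 2 = 1: r = r^2 * 3 mod 37 = 9^2 * 3 = 7*3 = 21
  bit 3 = 0: r = r^2 mod 37 = 21^2 = 34
  bit 4 = 0: r = r^2 mod 37 = 34^2 = 9
  -> s = B^a = 9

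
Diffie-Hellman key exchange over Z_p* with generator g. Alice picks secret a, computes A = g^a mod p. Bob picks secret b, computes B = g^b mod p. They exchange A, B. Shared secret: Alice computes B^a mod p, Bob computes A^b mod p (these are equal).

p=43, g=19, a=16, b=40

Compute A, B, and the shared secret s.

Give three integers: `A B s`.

Answer: 10 38 40

Derivation:
A = 19^16 mod 43  (bits of 16 = 10000)
  bit 0 = 1: r = r^2 * 19 mod 43 = 1^2 * 19 = 1*19 = 19
  bit 1 = 0: r = r^2 mod 43 = 19^2 = 17
  bit 2 = 0: r = r^2 mod 43 = 17^2 = 31
  bit 3 = 0: r = r^2 mod 43 = 31^2 = 15
  bit 4 = 0: r = r^2 mod 43 = 15^2 = 10
  -> A = 10
B = 19^40 mod 43  (bits of 40 = 101000)
  bit 0 = 1: r = r^2 * 19 mod 43 = 1^2 * 19 = 1*19 = 19
  bit 1 = 0: r = r^2 mod 43 = 19^2 = 17
  bit 2 = 1: r = r^2 * 19 mod 43 = 17^2 * 19 = 31*19 = 30
  bit 3 = 0: r = r^2 mod 43 = 30^2 = 40
  bit 4 = 0: r = r^2 mod 43 = 40^2 = 9
  bit 5 = 0: r = r^2 mod 43 = 9^2 = 38
  -> B = 38
s = B^a = 38^16 mod 43  (bits of 16 = 10000)
  bit 0 = 1: r = r^2 * 38 mod 43 = 1^2 * 38 = 1*38 = 38
  bit 1 = 0: r = r^2 mod 43 = 38^2 = 25
  bit 2 = 0: r = r^2 mod 43 = 25^2 = 23
  bit 3 = 0: r = r^2 mod 43 = 23^2 = 13
  bit 4 = 0: r = r^2 mod 43 = 13^2 = 40
  -> s = B^a = 40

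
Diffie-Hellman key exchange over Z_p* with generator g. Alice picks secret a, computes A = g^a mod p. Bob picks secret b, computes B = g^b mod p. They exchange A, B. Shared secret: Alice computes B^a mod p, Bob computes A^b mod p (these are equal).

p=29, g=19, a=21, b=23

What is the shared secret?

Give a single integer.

Answer: 12

Derivation:
A = 19^21 mod 29  (bits of 21 = 10101)
  bit 0 = 1: r = r^2 * 19 mod 29 = 1^2 * 19 = 1*19 = 19
  bit 1 = 0: r = r^2 mod 29 = 19^2 = 13
  bit 2 = 1: r = r^2 * 19 mod 29 = 13^2 * 19 = 24*19 = 21
  bit 3 = 0: r = r^2 mod 29 = 21^2 = 6
  bit 4 = 1: r = r^2 * 19 mod 29 = 6^2 * 19 = 7*19 = 17
  -> A = 17
B = 19^23 mod 29  (bits of 23 = 10111)
  bit 0 = 1: r = r^2 * 19 mod 29 = 1^2 * 19 = 1*19 = 19
  bit 1 = 0: r = r^2 mod 29 = 19^2 = 13
  bit 2 = 1: r = r^2 * 19 mod 29 = 13^2 * 19 = 24*19 = 21
  bit 3 = 1: r = r^2 * 19 mod 29 = 21^2 * 19 = 6*19 = 27
  bit 4 = 1: r = r^2 * 19 mod 29 = 27^2 * 19 = 4*19 = 18
  -> B = 18
s = B^a = 18^21 mod 29  (bits of 21 = 10101)
  bit 0 = 1: r = r^2 * 18 mod 29 = 1^2 * 18 = 1*18 = 18
  bit 1 = 0: r = r^2 mod 29 = 18^2 = 5
  bit 2 = 1: r = r^2 * 18 mod 29 = 5^2 * 18 = 25*18 = 15
  bit 3 = 0: r = r^2 mod 29 = 15^2 = 22
  bit 4 = 1: r = r^2 * 18 mod 29 = 22^2 * 18 = 20*18 = 12
  -> s = B^a = 12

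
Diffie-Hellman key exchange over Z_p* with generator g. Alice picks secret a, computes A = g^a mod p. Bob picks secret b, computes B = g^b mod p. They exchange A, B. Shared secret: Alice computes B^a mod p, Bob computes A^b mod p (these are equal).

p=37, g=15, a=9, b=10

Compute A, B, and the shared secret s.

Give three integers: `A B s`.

A = 15^9 mod 37  (bits of 9 = 1001)
  bit 0 = 1: r = r^2 * 15 mod 37 = 1^2 * 15 = 1*15 = 15
  bit 1 = 0: r = r^2 mod 37 = 15^2 = 3
  bit 2 = 0: r = r^2 mod 37 = 3^2 = 9
  bit 3 = 1: r = r^2 * 15 mod 37 = 9^2 * 15 = 7*15 = 31
  -> A = 31
B = 15^10 mod 37  (bits of 10 = 1010)
  bit 0 = 1: r = r^2 * 15 mod 37 = 1^2 * 15 = 1*15 = 15
  bit 1 = 0: r = r^2 mod 37 = 15^2 = 3
  bit 2 = 1: r = r^2 * 15 mod 37 = 3^2 * 15 = 9*15 = 24
  bit 3 = 0: r = r^2 mod 37 = 24^2 = 21
  -> B = 21
s = B^a = 21^9 mod 37  (bits of 9 = 1001)
  bit 0 = 1: r = r^2 * 21 mod 37 = 1^2 * 21 = 1*21 = 21
  bit 1 = 0: r = r^2 mod 37 = 21^2 = 34
  bit 2 = 0: r = r^2 mod 37 = 34^2 = 9
  bit 3 = 1: r = r^2 * 21 mod 37 = 9^2 * 21 = 7*21 = 36
  -> s = B^a = 36

Answer: 31 21 36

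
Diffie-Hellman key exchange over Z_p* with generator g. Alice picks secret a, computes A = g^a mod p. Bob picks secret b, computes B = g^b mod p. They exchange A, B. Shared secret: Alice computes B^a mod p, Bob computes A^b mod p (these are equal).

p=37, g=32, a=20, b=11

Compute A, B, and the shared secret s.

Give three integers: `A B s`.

A = 32^20 mod 37  (bits of 20 = 10100)
  bit 0 = 1: r = r^2 * 32 mod 37 = 1^2 * 32 = 1*32 = 32
  bit 1 = 0: r = r^2 mod 37 = 32^2 = 25
  bit 2 = 1: r = r^2 * 32 mod 37 = 25^2 * 32 = 33*32 = 20
  bit 3 = 0: r = r^2 mod 37 = 20^2 = 30
  bit 4 = 0: r = r^2 mod 37 = 30^2 = 12
  -> A = 12
B = 32^11 mod 37  (bits of 11 = 1011)
  bit 0 = 1: r = r^2 * 32 mod 37 = 1^2 * 32 = 1*32 = 32
  bit 1 = 0: r = r^2 mod 37 = 32^2 = 25
  bit 2 = 1: r = r^2 * 32 mod 37 = 25^2 * 32 = 33*32 = 20
  bit 3 = 1: r = r^2 * 32 mod 37 = 20^2 * 32 = 30*32 = 35
  -> B = 35
s = B^a = 35^20 mod 37  (bits of 20 = 10100)
  bit 0 = 1: r = r^2 * 35 mod 37 = 1^2 * 35 = 1*35 = 35
  bit 1 = 0: r = r^2 mod 37 = 35^2 = 4
  bit 2 = 1: r = r^2 * 35 mod 37 = 4^2 * 35 = 16*35 = 5
  bit 3 = 0: r = r^2 mod 37 = 5^2 = 25
  bit 4 = 0: r = r^2 mod 37 = 25^2 = 33
  -> s = B^a = 33

Answer: 12 35 33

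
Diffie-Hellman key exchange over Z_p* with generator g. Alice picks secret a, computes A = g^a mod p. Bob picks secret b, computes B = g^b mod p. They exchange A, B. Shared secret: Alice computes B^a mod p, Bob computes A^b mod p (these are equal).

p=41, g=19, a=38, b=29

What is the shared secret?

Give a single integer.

A = 19^38 mod 41  (bits of 38 = 100110)
  bit 0 = 1: r = r^2 * 19 mod 41 = 1^2 * 19 = 1*19 = 19
  bit 1 = 0: r = r^2 mod 41 = 19^2 = 33
  bit 2 = 0: r = r^2 mod 41 = 33^2 = 23
  bit 3 = 1: r = r^2 * 19 mod 41 = 23^2 * 19 = 37*19 = 6
  bit 4 = 1: r = r^2 * 19 mod 41 = 6^2 * 19 = 36*19 = 28
  bit 5 = 0: r = r^2 mod 41 = 28^2 = 5
  -> A = 5
B = 19^29 mod 41  (bits of 29 = 11101)
  bit 0 = 1: r = r^2 * 19 mod 41 = 1^2 * 19 = 1*19 = 19
  bit 1 = 1: r = r^2 * 19 mod 41 = 19^2 * 19 = 33*19 = 12
  bit 2 = 1: r = r^2 * 19 mod 41 = 12^2 * 19 = 21*19 = 30
  bit 3 = 0: r = r^2 mod 41 = 30^2 = 39
  bit 4 = 1: r = r^2 * 19 mod 41 = 39^2 * 19 = 4*19 = 35
  -> B = 35
s = B^a = 35^38 mod 41  (bits of 38 = 100110)
  bit 0 = 1: r = r^2 * 35 mod 41 = 1^2 * 35 = 1*35 = 35
  bit 1 = 0: r = r^2 mod 41 = 35^2 = 36
  bit 2 = 0: r = r^2 mod 41 = 36^2 = 25
  bit 3 = 1: r = r^2 * 35 mod 41 = 25^2 * 35 = 10*35 = 22
  bit 4 = 1: r = r^2 * 35 mod 41 = 22^2 * 35 = 33*35 = 7
  bit 5 = 0: r = r^2 mod 41 = 7^2 = 8
  -> s = B^a = 8

Answer: 8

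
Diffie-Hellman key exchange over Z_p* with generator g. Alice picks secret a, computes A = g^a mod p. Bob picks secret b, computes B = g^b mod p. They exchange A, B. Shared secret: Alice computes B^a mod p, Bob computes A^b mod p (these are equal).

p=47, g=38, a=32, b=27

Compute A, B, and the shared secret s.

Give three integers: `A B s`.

A = 38^32 mod 47  (bits of 32 = 100000)
  bit 0 = 1: r = r^2 * 38 mod 47 = 1^2 * 38 = 1*38 = 38
  bit 1 = 0: r = r^2 mod 47 = 38^2 = 34
  bit 2 = 0: r = r^2 mod 47 = 34^2 = 28
  bit 3 = 0: r = r^2 mod 47 = 28^2 = 32
  bit 4 = 0: r = r^2 mod 47 = 32^2 = 37
  bit 5 = 0: r = r^2 mod 47 = 37^2 = 6
  -> A = 6
B = 38^27 mod 47  (bits of 27 = 11011)
  bit 0 = 1: r = r^2 * 38 mod 47 = 1^2 * 38 = 1*38 = 38
  bit 1 = 1: r = r^2 * 38 mod 47 = 38^2 * 38 = 34*38 = 23
  bit 2 = 0: r = r^2 mod 47 = 23^2 = 12
  bit 3 = 1: r = r^2 * 38 mod 47 = 12^2 * 38 = 3*38 = 20
  bit 4 = 1: r = r^2 * 38 mod 47 = 20^2 * 38 = 24*38 = 19
  -> B = 19
s = B^a = 19^32 mod 47  (bits of 32 = 100000)
  bit 0 = 1: r = r^2 * 19 mod 47 = 1^2 * 19 = 1*19 = 19
  bit 1 = 0: r = r^2 mod 47 = 19^2 = 32
  bit 2 = 0: r = r^2 mod 47 = 32^2 = 37
  bit 3 = 0: r = r^2 mod 47 = 37^2 = 6
  bit 4 = 0: r = r^2 mod 47 = 6^2 = 36
  bit 5 = 0: r = r^2 mod 47 = 36^2 = 27
  -> s = B^a = 27

Answer: 6 19 27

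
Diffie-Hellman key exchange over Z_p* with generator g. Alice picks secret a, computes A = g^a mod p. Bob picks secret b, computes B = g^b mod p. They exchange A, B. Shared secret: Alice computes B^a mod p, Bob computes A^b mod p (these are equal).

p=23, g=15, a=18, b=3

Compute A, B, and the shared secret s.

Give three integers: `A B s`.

Answer: 12 17 3

Derivation:
A = 15^18 mod 23  (bits of 18 = 10010)
  bit 0 = 1: r = r^2 * 15 mod 23 = 1^2 * 15 = 1*15 = 15
  bit 1 = 0: r = r^2 mod 23 = 15^2 = 18
  bit 2 = 0: r = r^2 mod 23 = 18^2 = 2
  bit 3 = 1: r = r^2 * 15 mod 23 = 2^2 * 15 = 4*15 = 14
  bit 4 = 0: r = r^2 mod 23 = 14^2 = 12
  -> A = 12
B = 15^3 mod 23  (bits of 3 = 11)
  bit 0 = 1: r = r^2 * 15 mod 23 = 1^2 * 15 = 1*15 = 15
  bit 1 = 1: r = r^2 * 15 mod 23 = 15^2 * 15 = 18*15 = 17
  -> B = 17
s = B^a = 17^18 mod 23  (bits of 18 = 10010)
  bit 0 = 1: r = r^2 * 17 mod 23 = 1^2 * 17 = 1*17 = 17
  bit 1 = 0: r = r^2 mod 23 = 17^2 = 13
  bit 2 = 0: r = r^2 mod 23 = 13^2 = 8
  bit 3 = 1: r = r^2 * 17 mod 23 = 8^2 * 17 = 18*17 = 7
  bit 4 = 0: r = r^2 mod 23 = 7^2 = 3
  -> s = B^a = 3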